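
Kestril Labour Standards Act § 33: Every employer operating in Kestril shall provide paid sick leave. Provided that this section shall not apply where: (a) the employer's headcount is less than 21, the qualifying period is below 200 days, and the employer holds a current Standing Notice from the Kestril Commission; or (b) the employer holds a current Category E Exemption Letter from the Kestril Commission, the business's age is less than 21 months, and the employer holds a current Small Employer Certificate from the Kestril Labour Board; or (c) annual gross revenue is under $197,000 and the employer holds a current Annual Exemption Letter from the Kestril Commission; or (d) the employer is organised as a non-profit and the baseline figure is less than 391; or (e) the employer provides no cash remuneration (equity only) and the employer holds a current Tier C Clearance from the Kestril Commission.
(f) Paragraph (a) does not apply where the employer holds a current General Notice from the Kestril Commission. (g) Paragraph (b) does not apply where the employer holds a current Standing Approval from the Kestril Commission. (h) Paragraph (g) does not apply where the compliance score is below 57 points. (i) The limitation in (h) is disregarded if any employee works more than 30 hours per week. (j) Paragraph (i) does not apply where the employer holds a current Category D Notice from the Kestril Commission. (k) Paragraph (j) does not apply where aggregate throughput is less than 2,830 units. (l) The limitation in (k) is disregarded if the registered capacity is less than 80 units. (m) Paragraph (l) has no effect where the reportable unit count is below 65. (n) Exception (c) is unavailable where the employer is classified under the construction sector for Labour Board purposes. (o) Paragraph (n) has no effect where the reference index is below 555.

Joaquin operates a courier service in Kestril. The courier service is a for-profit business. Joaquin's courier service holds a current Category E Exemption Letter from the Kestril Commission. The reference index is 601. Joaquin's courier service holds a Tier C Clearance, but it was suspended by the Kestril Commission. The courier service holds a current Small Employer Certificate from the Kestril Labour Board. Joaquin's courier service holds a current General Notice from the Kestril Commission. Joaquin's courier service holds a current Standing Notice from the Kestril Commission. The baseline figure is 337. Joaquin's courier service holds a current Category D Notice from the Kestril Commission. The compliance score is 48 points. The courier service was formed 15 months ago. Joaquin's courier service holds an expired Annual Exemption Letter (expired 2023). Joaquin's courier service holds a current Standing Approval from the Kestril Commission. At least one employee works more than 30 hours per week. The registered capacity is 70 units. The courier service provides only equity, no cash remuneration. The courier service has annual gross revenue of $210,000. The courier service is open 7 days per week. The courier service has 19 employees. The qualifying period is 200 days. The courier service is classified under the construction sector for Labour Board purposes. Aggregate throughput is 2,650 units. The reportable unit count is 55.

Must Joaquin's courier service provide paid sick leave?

Exception (a) requires that the qualifying period is below 200 days; but the qualifying period is 200 days, not below 200 days, so (a) is unavailable.
All of (b)'s requirements are met (a current Category E Exemption Letter is held; the business's age is 15 months, less than the 21 months limit; a current Small Employer Certificate is held). Turning to paragraphs (g)–(m): (g) operates against (b): a current Standing Approval is held. (h) would limit (g) — the compliance score is 48 points, below the 57 points limit — but (i) sets (h) aside: (i) operates against (h): at least one employee exceeds 30 hours/week. (j) would limit (i) — a current Category D Notice is held — but (k) sets (j) aside: (k) is engaged — aggregate throughput is 2,650 units, less than the 2,830 units limit. (l) operates (the registered capacity is 70 units, less than the 80 units limit), but is set aside by (m): (m) operates against (l): the reportable unit count is 55, below the 65 limit. (b) is therefore removed.
Exception (c) fails — annual gross revenue is $210,000, not under $197,000.
Exception (d) requires that the employer is organised as a non-profit; but the employer is for-profit, so (d) is unavailable.
Exception (e) fails — the Tier C Clearance is not current.
Every exception is unavailable, so the rule governs.

Yes — Joaquin's courier service must provide paid sick leave.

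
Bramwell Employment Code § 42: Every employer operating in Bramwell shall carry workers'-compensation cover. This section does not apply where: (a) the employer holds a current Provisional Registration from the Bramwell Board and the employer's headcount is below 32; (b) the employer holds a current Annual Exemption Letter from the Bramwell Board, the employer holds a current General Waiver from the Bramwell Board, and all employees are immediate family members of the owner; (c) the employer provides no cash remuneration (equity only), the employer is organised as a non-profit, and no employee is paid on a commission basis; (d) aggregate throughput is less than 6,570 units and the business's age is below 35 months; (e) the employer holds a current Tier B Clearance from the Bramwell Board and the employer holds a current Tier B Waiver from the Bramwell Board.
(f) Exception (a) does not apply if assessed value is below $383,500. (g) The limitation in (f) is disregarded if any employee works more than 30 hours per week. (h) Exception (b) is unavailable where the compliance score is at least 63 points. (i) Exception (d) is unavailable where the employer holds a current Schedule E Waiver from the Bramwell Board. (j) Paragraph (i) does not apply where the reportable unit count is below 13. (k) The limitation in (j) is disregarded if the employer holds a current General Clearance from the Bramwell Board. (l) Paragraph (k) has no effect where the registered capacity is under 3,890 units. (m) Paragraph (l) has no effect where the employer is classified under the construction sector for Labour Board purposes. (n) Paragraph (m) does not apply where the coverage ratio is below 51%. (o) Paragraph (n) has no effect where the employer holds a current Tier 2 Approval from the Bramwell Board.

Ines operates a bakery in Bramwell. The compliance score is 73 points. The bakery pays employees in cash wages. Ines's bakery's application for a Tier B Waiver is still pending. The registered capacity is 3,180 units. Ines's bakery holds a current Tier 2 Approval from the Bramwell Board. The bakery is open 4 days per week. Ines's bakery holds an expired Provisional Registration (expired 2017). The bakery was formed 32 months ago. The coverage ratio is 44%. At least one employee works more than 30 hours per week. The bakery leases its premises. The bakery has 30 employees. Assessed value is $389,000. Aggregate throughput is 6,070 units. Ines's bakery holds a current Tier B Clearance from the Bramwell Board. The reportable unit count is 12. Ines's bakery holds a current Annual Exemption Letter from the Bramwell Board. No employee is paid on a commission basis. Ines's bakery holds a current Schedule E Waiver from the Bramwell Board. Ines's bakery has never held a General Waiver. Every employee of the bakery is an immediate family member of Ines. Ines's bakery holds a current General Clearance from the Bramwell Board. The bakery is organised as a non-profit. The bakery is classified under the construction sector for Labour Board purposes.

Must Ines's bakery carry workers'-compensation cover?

Exception (a) fails — the Provisional Registration is not current.
Exception (b) requires that the employer holds a current General Waiver from the Bramwell Board; but the General Waiver is not current, so (b) is unavailable.
Exception (c) fails — employees are paid cash wages.
All of (d)'s requirements are met (aggregate throughput is 6,070 units, less than the 6,570 units limit; the business's age is 32 months, below the 35 months limit). But applying paragraphs (i)–(o): (i) operates — a current Schedule E Waiver is held. (j) is engaged (the reportable unit count is 12, below the 13 limit), but yields to (k): (k) applies — a current General Clearance is held. (l) applies (the registered capacity is 3,180 units, under the 3,890 units limit), but is itself disapplied by (m): (m) applies — the bakery is classified under the construction sector. (n) would limit (m) — the coverage ratio is 44%, below the 51% limit — but (o) sets (n) aside: (o) is triggered — a current Tier 2 Approval is held. Exception (d) does not apply.
Exception (e) does not apply: no current Tier B Waiver is held.
No exception displaces § 42.

Yes — Ines's bakery must carry workers'-compensation cover.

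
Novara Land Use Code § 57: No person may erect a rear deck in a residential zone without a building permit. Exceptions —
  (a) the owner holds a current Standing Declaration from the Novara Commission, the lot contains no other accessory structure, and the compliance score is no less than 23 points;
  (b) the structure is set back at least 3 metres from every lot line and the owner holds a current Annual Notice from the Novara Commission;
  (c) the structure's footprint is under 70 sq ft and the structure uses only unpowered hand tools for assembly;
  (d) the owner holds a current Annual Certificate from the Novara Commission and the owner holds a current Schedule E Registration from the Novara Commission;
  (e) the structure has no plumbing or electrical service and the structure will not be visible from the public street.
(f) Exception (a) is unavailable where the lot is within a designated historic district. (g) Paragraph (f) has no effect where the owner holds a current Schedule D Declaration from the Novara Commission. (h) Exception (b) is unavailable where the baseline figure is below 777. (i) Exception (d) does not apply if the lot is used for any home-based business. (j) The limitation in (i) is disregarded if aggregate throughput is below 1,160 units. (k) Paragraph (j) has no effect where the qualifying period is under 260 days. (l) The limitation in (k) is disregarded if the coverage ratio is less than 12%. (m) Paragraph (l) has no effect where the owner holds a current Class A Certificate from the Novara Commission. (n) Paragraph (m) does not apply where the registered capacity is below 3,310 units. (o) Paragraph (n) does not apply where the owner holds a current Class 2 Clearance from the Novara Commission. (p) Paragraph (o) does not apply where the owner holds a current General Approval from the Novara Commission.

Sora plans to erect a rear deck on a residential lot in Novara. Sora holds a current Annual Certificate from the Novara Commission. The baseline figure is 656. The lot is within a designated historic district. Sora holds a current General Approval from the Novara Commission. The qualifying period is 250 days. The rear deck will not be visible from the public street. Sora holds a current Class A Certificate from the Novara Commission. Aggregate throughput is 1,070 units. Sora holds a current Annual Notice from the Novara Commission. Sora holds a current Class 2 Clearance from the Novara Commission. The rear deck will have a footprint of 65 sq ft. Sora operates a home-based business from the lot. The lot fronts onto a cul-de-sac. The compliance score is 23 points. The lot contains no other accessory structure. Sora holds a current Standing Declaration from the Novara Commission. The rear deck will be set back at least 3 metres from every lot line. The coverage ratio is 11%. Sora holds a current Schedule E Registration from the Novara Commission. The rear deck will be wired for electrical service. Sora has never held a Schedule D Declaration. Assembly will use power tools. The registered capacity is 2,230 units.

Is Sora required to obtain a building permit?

All of (a)'s requirements are met (a current Standing Declaration is held; the lot has no other accessory structure; the compliance score is 23 points, meeting the 23 points threshold). But applying paragraphs (f)–(g): (f) operates against (a): the lot is in a historic district. (g) does not operate here (the Schedule D Declaration is not current), so (f) stands. Exception (a) does not apply.
Exception (b)'s conditions are all satisfied: the setback is at least 3 m on every side; a current Annual Notice is held. But applying paragraph (h): (h) is engaged — the baseline figure is 656, below the 777 limit. So (b) is unavailable.
Exception (c) requires that the structure uses only unpowered hand tools for assembly; but assembly uses power tools, so (c) is unavailable.
All of (d)'s requirements are met (a current Annual Certificate is held; a current Schedule E Registration is held). Applying paragraphs (i)–(p): (i) would limit (d) — a home-based business operates on the lot — but (j) sets (i) aside: (j) is engaged — aggregate throughput is 1,070 units, below the 1,160 units limit. (k) operates (the qualifying period is 250 days, under the 260 days limit), but is set aside by (l): (l) operates against (k): the coverage ratio is 11%, less than the 12% limit. (m) would limit (l) — a current Class A Certificate is held — but (n) sets (m) aside: (n) operates against (m): the registered capacity is 2,230 units, below the 3,310 units limit. (o) would limit (n) — a current Class 2 Clearance is held — but (p) sets (o) aside: (p) operates against (o): a current General Approval is held. (d) remains available.
Exception (e) requires that the structure has no plumbing or electrical service; but electrical service is planned, so (e) is unavailable.

No — exception (d) applies; Sora does not need a building permit.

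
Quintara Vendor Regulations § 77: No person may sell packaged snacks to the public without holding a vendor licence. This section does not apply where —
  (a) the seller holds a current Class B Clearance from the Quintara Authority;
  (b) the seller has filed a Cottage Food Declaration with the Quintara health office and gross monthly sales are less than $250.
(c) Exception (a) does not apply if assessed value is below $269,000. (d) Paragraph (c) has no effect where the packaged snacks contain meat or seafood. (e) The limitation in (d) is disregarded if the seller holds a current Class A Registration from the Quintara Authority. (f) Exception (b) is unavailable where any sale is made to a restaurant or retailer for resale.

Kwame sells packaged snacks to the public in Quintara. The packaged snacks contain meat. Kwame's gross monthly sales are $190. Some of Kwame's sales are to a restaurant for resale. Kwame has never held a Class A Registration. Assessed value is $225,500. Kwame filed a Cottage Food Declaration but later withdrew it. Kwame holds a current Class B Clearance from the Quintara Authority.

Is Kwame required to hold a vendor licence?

Exception (a)'s conditions are all satisfied: a current Class B Clearance is held. As to paragraphs (c)–(e): (c) would limit (a) — assessed value is $225,500, below the $269,000 limit — but (d) sets (c) aside: (d) operates — the packaged snacks contain meat. (e), which would lift (d), is not engaged — the Class A Registration is not current. (a) remains available.
Exception (b) does not apply: the Cottage Food Declaration was withdrawn.

No — exception (a) applies; Kwame is not required to hold a vendor licence.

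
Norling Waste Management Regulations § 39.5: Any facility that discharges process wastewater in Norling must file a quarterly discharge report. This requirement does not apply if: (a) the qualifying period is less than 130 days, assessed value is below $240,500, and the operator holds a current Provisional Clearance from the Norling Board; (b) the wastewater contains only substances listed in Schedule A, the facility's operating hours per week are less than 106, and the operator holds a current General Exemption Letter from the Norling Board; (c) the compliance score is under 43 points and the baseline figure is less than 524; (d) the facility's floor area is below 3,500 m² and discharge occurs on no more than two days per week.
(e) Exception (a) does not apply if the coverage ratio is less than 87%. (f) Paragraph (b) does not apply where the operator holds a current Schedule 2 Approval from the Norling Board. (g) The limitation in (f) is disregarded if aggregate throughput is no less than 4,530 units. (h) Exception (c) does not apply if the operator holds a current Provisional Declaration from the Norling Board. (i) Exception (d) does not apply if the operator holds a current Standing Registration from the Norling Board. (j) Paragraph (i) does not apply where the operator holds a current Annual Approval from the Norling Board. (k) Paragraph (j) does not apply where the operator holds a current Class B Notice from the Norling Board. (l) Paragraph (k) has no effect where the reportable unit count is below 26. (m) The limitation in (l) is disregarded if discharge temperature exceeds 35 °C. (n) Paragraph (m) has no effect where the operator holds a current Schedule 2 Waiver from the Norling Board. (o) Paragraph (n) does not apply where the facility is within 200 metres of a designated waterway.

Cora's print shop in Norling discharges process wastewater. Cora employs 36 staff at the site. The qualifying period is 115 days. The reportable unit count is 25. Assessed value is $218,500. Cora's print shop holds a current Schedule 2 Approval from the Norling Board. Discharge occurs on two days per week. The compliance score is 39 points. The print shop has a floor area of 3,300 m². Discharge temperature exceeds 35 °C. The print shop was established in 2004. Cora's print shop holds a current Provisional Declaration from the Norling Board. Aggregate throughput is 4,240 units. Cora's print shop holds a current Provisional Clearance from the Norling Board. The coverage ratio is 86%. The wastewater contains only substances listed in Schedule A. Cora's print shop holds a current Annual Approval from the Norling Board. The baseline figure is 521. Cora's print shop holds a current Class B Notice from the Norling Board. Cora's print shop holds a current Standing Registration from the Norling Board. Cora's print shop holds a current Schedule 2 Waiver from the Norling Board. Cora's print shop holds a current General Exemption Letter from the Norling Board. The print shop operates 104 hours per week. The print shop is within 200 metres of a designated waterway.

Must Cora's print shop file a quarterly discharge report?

Yes — Cora's print shop must file a quarterly discharge report.

Exception (a): the qualifying period is 115 days, less than the 130 days limit; assessed value is $218,500, below the $240,500 limit; a current Provisional Clearance is held — every condition holds. But applying paragraph (e): (e) operates against (a): the coverage ratio is 86%, less than the 87% limit. So (a) is unavailable.
Exception (b)'s conditions are all satisfied: the wastewater is Schedule-A-only; the facility's operating hours per week are 104, less than the 106 limit; a current General Exemption Letter is held. But applying paragraphs (f)–(g): (f) is engaged — a current Schedule 2 Approval is held. (g) is not engaged (aggregate throughput is 4,240 units, short of 4,530 units), so (f) stands. So (b) is unavailable.
Exception (c)'s conditions are all satisfied: the compliance score is 39 points, under the 43 points limit; the baseline figure is 521, less than the 524 limit. But applying paragraph (h): (h) operates — a current Provisional Declaration is held. Exception (c) does not apply.
All of (d)'s requirements are met (the facility's floor area is 3,300 m², below the 3,500 m² limit; discharge occurs on no more than two days per week). However, paragraphs (i)–(o) must be considered: (i) operates — a current Standing Registration is held. (j) would limit (i) — a current Annual Approval is held — but (k) sets (j) aside: (k) applies — a current Class B Notice is held. (l) operates (the reportable unit count is 25, below the 26 limit), but yields to (m): (m) operates against (l): discharge temperature exceeds 35 °C. (n) is triggered (a current Schedule 2 Waiver is held), but yields to (o): (o) operates against (n): the print shop is within 200 m of a designated waterway. (d) is therefore removed.
No exception applies. The general rule governs.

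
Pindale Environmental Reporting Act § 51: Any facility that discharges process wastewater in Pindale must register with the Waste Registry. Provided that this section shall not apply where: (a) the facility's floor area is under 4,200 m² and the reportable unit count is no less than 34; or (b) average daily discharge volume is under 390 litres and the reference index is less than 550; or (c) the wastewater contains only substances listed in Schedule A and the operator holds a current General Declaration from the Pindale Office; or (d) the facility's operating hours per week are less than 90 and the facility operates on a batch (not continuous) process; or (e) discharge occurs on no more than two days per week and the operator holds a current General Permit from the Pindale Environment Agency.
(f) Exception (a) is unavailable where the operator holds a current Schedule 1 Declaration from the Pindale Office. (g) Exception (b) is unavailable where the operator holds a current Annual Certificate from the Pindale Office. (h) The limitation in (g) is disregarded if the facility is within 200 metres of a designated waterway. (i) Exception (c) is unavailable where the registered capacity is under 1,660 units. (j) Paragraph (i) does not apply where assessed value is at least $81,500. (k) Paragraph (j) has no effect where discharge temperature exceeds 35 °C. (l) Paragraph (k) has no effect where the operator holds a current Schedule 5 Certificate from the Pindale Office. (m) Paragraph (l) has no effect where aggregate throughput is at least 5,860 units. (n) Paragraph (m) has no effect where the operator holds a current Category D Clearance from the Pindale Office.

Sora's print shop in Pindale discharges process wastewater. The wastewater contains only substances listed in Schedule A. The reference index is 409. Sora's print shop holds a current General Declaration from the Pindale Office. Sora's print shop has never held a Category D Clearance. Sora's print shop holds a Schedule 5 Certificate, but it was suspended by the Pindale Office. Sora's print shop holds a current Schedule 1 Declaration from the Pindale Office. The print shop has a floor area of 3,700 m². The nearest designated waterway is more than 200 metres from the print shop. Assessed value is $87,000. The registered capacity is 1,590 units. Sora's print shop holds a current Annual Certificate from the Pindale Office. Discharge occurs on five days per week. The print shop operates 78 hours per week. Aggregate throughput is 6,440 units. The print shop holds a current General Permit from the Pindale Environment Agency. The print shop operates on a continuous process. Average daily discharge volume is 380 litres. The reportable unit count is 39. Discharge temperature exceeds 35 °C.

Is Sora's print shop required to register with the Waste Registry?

Exception (a)'s conditions are all satisfied: the facility's floor area is 3,700 m², under the 4,200 m² limit; the reportable unit count is 39, meeting the 34 threshold. But applying paragraph (f): (f) operates against (a): a current Schedule 1 Declaration is held. So (a) is unavailable.
Exception (b) is satisfied on its face — average daily discharge volume is 380 litres, under the 390 litres limit; the reference index is 409, less than the 550 limit. But applying paragraphs (g)–(h): (g) applies — a current Annual Certificate is held. (h) does not operate here (the print shop is more than 200 m from any designated waterway), so (g) stands. Exception (b) does not apply.
All of (c)'s requirements are met (the wastewater is Schedule-A-only; a current General Declaration is held). However, paragraphs (i)–(n) must be considered: (i) is engaged — the registered capacity is 1,590 units, under the 1,660 units limit. (j) applies (assessed value is $87,000, meeting the $81,500 threshold), but yields to (k): (k) operates against (j): discharge temperature exceeds 35 °C. (l), which would lift (k), does not operate here — the Schedule 5 Certificate is not current. So (c) is unavailable.
Exception (d) requires that the facility operates on a batch (not continuous) process; but the facility operates on a continuous process, so (d) is unavailable.
Exception (e) does not apply: discharge occurs on five days per week.
No exception is made out. Sora's print shop falls within the general rule.

Yes — Sora's print shop must register with the Waste Registry.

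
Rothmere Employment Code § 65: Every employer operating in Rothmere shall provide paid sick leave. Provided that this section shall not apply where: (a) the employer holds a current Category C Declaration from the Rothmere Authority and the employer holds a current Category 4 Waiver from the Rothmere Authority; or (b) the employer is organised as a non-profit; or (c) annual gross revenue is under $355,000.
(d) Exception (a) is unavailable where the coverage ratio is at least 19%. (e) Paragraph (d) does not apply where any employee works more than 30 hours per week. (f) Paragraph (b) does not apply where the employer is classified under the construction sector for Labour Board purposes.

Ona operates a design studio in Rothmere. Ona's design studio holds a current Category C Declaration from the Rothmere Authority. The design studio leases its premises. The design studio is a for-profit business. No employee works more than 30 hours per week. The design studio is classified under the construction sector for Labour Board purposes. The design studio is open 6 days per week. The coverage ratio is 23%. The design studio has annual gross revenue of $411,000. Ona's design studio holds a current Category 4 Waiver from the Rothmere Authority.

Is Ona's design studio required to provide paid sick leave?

Exception (a)'s conditions are all satisfied: a current Category C Declaration is held; a current Category 4 Waiver is held. But applying paragraphs (d)–(e): (d) applies — the coverage ratio is 23%, meeting the 19% threshold. (e) is not engaged (no employee exceeds 30 hours/week), so (d) stands. So (a) is unavailable.
Exception (b) fails — the employer is for-profit.
Exception (c) does not apply: annual gross revenue is $411,000, not under $355,000.
No exception applies. The general rule governs.

Yes — Ona's design studio must provide paid sick leave.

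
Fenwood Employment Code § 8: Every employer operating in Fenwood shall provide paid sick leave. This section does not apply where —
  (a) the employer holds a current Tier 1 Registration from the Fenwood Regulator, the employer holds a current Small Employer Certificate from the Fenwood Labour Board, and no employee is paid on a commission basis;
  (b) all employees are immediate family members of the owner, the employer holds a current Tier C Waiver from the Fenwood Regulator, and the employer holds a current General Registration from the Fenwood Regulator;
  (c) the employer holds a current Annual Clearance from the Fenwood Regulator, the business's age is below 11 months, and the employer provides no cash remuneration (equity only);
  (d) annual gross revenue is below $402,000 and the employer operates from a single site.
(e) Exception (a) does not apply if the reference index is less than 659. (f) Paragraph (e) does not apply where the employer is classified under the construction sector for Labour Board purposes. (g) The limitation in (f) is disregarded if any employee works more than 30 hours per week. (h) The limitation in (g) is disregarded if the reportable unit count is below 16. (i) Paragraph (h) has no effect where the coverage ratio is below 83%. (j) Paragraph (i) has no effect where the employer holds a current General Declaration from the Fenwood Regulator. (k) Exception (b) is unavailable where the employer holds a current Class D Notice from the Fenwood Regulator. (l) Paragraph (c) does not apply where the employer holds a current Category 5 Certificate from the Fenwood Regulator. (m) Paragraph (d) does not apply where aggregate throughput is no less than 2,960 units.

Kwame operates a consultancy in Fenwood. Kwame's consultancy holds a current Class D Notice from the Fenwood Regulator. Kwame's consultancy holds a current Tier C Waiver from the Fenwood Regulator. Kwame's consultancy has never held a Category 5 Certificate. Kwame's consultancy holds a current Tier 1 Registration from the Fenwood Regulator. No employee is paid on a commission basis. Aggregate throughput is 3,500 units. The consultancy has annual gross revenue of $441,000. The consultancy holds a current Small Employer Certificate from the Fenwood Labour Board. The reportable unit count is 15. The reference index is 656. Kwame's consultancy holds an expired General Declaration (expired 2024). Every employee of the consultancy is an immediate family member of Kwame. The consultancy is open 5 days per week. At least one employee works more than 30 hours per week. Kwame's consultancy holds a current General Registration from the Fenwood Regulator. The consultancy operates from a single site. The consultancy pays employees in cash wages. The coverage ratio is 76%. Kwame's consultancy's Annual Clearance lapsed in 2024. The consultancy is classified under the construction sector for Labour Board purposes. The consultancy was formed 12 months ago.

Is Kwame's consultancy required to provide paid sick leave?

Yes — Kwame's consultancy must provide paid sick leave.

All of (a)'s requirements are met (a current Tier 1 Registration is held; a current Small Employer Certificate is held; no employee is paid on commission). But: (e) operates against (a): the reference index is 656, less than the 659 limit. (f) would limit (e) — the consultancy is classified under the construction sector — but (g) sets (f) aside: (g) is triggered — at least one employee exceeds 30 hours/week. (h) would limit (g) — the reportable unit count is 15, below the 16 limit — but (i) sets (h) aside: (i) is triggered — the coverage ratio is 76%, below the 83% limit. (j) is not engaged (there is no General Declaration in force), so (i) stands. Exception (a) does not apply.
Exception (b)'s conditions are all satisfied: every employee is an immediate family member; a current Tier C Waiver is held; a current General Registration is held. But applying paragraph (k): (k) is triggered — a current Class D Notice is held. Exception (b) does not apply.
Exception (c) fails — the Annual Clearance is not current.
Exception (d) does not apply: annual gross revenue is $441,000, not below $402,000.
No exception applies. The general rule governs.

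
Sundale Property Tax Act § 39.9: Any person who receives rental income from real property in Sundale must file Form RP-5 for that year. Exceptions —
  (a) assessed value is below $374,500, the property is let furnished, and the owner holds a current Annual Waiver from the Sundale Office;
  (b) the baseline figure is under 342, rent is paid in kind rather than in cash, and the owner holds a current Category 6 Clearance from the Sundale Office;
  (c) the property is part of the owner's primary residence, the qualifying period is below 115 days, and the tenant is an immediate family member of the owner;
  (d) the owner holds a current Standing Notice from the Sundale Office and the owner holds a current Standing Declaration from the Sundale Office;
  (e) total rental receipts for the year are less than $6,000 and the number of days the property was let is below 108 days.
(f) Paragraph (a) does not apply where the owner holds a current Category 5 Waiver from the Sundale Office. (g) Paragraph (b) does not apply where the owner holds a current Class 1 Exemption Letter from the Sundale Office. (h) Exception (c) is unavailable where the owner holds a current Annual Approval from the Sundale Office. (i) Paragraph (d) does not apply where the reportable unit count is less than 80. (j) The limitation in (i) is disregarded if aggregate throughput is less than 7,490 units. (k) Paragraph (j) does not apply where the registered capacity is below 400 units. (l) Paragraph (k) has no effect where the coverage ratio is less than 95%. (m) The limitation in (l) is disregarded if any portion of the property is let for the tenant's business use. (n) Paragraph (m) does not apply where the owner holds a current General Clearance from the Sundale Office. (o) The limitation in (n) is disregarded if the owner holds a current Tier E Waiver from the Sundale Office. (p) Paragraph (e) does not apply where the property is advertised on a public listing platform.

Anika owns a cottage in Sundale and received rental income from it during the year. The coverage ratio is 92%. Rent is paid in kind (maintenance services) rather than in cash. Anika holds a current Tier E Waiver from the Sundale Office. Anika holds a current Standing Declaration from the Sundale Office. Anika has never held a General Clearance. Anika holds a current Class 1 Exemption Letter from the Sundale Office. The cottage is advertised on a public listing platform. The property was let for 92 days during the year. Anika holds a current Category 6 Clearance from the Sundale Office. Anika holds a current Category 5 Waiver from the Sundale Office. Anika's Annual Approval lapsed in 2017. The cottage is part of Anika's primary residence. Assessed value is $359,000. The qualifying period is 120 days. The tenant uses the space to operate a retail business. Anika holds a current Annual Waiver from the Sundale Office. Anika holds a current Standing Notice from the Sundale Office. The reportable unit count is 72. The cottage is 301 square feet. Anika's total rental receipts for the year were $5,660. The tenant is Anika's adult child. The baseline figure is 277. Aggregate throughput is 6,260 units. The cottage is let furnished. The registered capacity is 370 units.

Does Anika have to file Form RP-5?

All of (a)'s requirements are met (assessed value is $359,000, below the $374,500 limit; the property is let furnished; a current Annual Waiver is held). Turning to paragraph (f): (f) is engaged — a current Category 5 Waiver is held. Exception (a) does not apply.
Exception (b)'s conditions are all satisfied: the baseline figure is 277, under the 342 limit; rent is paid in kind; a current Category 6 Clearance is held. But: (g) is triggered — a current Class 1 Exemption Letter is held. (b) is therefore removed.
Exception (c) does not apply: the qualifying period is 120 days, not below 115 days.
Exception (d) is satisfied on its face — a current Standing Notice is held; a current Standing Declaration is held. Turning to paragraphs (i)–(o): (i) applies — the reportable unit count is 72, less than the 80 limit. (j) operates (aggregate throughput is 6,260 units, less than the 7,490 units limit), but is itself disapplied by (k): (k) is engaged — the registered capacity is 370 units, below the 400 units limit. (l) would limit (k) — the coverage ratio is 92%, less than the 95% limit — but (m) sets (l) aside: (m) operates against (l): the space is let for business use. (n) is not engaged (there is no General Clearance in force), so (m) stands. Exception (d) does not apply.
Exception (e): total rental receipts for the year are $5,660, less than the $6,000 limit; the number of days the property was let is 92 days, below the 108 days limit — every condition holds. But applying paragraph (p): (p) applies — the property is publicly advertised. Exception (e) does not apply.
No exception is made out. Anika falls within the general rule.

Yes — Anika must file Form RP-5.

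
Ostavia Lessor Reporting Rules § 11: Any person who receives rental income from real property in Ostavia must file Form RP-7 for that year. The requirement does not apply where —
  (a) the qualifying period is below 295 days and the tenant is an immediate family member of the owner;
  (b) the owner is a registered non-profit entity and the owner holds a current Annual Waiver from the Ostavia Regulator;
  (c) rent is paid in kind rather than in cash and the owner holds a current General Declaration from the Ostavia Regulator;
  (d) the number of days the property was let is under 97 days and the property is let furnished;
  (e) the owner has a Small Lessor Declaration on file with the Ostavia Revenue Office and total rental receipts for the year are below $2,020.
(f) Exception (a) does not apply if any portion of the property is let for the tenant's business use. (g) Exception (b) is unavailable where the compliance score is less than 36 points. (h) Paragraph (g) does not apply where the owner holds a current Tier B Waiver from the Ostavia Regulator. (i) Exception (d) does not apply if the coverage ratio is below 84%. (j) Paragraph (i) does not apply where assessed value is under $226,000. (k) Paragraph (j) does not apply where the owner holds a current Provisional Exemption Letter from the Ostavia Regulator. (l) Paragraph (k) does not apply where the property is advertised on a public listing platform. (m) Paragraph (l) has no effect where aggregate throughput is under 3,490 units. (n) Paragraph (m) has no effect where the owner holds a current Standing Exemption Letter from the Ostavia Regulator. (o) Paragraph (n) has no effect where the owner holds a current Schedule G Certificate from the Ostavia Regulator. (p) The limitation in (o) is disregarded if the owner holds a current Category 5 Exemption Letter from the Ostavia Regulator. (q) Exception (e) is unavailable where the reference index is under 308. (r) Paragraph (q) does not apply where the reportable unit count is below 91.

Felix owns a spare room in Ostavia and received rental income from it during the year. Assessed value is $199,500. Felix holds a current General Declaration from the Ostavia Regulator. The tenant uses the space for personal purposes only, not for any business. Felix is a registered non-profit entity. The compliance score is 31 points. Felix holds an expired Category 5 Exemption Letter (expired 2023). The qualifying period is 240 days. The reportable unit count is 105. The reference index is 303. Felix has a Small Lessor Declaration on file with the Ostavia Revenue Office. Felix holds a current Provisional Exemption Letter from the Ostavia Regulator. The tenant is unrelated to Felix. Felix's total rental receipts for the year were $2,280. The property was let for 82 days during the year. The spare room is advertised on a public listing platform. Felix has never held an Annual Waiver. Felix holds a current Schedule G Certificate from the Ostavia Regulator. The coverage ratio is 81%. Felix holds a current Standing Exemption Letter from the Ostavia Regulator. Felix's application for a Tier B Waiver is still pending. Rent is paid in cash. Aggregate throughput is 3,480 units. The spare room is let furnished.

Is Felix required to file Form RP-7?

Yes — Felix must file Form RP-7.

Exception (a) does not apply: the tenant is unrelated to the owner.
Exception (b) requires that the owner holds a current Annual Waiver from the Ostavia Regulator; but the Annual Waiver is not current, so (b) is unavailable.
Exception (c) fails — rent is paid in cash.
All of (d)'s requirements are met (the number of days the property was let is 82 days, under the 97 days limit; the property is let furnished). But: (i) operates against (d): the coverage ratio is 81%, below the 84% limit. (j) would limit (i) — assessed value is $199,500, under the $226,000 limit — but (k) sets (j) aside: (k) operates — a current Provisional Exemption Letter is held. (l) would limit (k) — the property is publicly advertised — but (m) sets (l) aside: (m) operates against (l): aggregate throughput is 3,480 units, under the 3,490 units limit. (n) applies (a current Standing Exemption Letter is held), but is displaced by (o): (o) applies — a current Schedule G Certificate is held. (p) does not operate here (there is no Category 5 Exemption Letter in force), so (o) stands. (d) is therefore removed.
Exception (e) does not apply: total rental receipts for the year are $2,280, not below $2,020.
No exception is made out. Felix falls within the general rule.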